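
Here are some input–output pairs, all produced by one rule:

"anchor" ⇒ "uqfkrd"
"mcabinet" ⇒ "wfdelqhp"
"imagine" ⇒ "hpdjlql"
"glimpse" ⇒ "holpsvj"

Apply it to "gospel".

orvshj

The rule is to shift every letter 3 places forward in the alphabet (wrapping around), then swap the first and last characters.
Working it through for "gospel": intermediate "jrvsho", final "orvshj".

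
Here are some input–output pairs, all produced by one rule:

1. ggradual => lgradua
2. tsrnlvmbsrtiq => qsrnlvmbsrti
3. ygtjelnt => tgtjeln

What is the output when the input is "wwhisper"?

rwhispe

The transformation: delete the first character, then move the last character to the front.
Applying both steps to "wwhisper": "whisper", then "rwhispe".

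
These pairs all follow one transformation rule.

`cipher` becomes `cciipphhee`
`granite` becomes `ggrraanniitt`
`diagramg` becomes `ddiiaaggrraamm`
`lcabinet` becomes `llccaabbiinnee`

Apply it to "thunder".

In each case the input is transformed by: delete the last character, then double every character.
Applying both steps to "thunder": "thunde", then "tthhuunnddee".

tthhuunnddee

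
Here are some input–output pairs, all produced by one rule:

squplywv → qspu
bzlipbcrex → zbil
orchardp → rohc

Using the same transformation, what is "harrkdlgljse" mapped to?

ahrr

What's happening: swap each adjacent pair of characters (1↔2, 3↔4, ...), then keep only the first 4 characters.
Applying that to "harrkdlgljse" gives "ahrr".
(Check on "orchardp": → "rohcrapd" → "rohc" ✓)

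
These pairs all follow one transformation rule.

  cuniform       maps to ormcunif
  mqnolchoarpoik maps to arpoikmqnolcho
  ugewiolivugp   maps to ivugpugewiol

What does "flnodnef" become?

nefflnod

The transformation: move the first character to the end, then swap the front and back halves of the string.
On "flnodnef": the first step gives "lnodneff", and the second then gives "nefflnod".
(Check on "cuniform": → "uniformc" → "ormcunif" ✓)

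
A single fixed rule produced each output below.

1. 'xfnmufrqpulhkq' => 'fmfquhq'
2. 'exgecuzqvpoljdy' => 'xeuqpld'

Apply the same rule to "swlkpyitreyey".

wkytee

The rule is to keep every other character starting from the second (positions 2nd, 4th, 6th, ...).
On "swlkpyitreyey" that produces "wkytee".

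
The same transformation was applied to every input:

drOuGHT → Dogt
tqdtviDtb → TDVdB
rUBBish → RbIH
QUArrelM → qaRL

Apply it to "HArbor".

hRO

The pattern: keep every other character starting from the first (positions 1st, 3rd, 5th, ...), then flip the case of every letter.
"HArbor" → "Hro" → "hRO".
(Check on "rUBBish": → "rBih" → "RbIH" ✓)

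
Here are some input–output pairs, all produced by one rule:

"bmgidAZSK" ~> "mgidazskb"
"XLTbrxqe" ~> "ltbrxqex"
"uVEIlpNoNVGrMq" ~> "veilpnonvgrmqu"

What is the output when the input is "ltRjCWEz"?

trjcwezl

The transformation: move the first character to the end, then convert every letter to lowercase.
"ltRjCWEz" → "tRjCWEzl" → "trjcwezl".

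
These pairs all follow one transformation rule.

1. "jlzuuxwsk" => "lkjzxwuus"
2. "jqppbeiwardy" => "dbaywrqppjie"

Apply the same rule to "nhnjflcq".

hfcqnnlj

Looking at the pairs, the operation is to sort the characters into reverse alphabetical order, then move the last 3 characters to the front (rotate right by 3).
For "nhnjflcq", step one produces "qnnljhfc"; step two turns that into "hfcqnnlj".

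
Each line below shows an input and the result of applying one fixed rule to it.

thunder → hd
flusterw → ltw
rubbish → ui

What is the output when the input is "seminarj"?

enj

Each output is the input with this applied: keep one character in every 3, starting at position 2 (positions 2nd, 5th, 8th, ...).
For "seminarj" the result is "enj".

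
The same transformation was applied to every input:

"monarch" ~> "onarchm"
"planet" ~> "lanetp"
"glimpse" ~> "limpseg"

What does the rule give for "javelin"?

The pattern: move the first character to the end.
So "javelin" becomes "avelinj".

avelinj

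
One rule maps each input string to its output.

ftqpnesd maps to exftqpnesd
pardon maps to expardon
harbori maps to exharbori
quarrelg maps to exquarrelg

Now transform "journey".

exjourney

In each case the input is transformed by: prepend "ex".
On "journey" that produces "exjourney".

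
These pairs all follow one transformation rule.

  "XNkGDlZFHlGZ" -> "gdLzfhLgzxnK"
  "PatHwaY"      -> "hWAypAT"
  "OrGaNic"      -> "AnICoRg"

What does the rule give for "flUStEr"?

Looking at the pairs, the operation is to flip the case of every letter, then move the first 3 characters to the end (rotate left by 3).
Working it through for "flUStEr": intermediate "FLusTeR", final "sTeRFLu".

sTeRFLu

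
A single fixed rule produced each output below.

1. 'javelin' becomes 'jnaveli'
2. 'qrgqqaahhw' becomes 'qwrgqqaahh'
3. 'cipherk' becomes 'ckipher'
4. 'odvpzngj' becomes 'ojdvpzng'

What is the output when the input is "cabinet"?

ctabine

The rule is to swap the first and last characters, then move the last character to the front.
Applying both steps to "cabinet": "tabinec", then "ctabine".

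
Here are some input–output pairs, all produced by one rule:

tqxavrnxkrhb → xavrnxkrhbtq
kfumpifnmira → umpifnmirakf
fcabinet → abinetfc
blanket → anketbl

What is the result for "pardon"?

The transformation: move the first 2 characters to the end (rotate left by 2).
So "pardon" becomes "rdonpa".

rdonpa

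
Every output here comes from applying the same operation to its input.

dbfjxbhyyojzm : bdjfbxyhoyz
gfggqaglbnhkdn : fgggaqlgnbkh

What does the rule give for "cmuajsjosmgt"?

What's happening: swap each adjacent pair of characters (1↔2, 3↔4, ...), then delete the last 2 characters.
"cmuajsjosmgt" → "mcausjojmstg" → "mcausjojms".

mcausjojms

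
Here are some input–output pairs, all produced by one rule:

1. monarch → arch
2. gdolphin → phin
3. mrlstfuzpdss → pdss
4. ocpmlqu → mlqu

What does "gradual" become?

dual

What's happening: keep only the last 4 characters.
Applying that to "gradual" gives "dual".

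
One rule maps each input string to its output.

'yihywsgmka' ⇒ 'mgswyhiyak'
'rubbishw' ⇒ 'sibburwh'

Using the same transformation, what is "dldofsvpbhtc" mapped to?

hbpvsfodldct

Rule — reverse the string, then move the first 2 characters to the end (rotate left by 2).
For "dldofsvpbhtc" the result is "hbpvsfodldct".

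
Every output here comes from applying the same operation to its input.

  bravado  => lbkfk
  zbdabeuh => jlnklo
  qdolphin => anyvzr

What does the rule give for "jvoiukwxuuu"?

The rule is to shift every letter 10 places forward in the alphabet (wrapping around), then delete the last 2 characters.
"jvoiukwxuuu" → "tfyseugheee" → "tfyseughe".

tfyseughe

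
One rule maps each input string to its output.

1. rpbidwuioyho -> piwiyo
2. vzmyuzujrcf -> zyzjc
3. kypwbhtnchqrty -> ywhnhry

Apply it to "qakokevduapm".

aoedam

Rule — keep every other character starting from the second (positions 2nd, 4th, 6th, ...).
So "qakokevduapm" becomes "aoedam".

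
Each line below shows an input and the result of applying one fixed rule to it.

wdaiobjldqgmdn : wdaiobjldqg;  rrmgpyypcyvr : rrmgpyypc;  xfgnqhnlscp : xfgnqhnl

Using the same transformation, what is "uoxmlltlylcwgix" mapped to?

Looking at the pairs, the operation is to delete the last 3 characters.
Applying that to "uoxmlltlylcwgix" gives "uoxmlltlylcw".

uoxmlltlylcw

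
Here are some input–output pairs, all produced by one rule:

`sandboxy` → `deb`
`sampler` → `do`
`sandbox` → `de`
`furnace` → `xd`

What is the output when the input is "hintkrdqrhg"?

lntj

Looking at the pairs, the operation is to shift every letter 3 places forward in the alphabet (wrapping around), then keep one character in every 3, starting at position 2 (positions 2nd, 5th, 8th, ...).
For "hintkrdqrhg", step one produces "klqwnugtukj"; step two turns that into "lntj".
(Check on "sandboxy": → "vdqgerab" → "deb" ✓)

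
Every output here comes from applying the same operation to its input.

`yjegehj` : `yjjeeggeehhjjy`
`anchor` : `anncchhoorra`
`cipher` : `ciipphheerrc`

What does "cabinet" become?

Looking at the pairs, the operation is to double every character, then move the first character to the end.
For "cabinet", step one produces "ccaabbiinneett"; step two turns that into "caabbiinneettc".

caabbiinneettc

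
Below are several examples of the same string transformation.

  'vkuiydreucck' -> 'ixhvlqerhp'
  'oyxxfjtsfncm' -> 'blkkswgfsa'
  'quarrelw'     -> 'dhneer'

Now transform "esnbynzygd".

rfaolaml

The pattern: shift every letter 13 places forward in the alphabet (wrapping around) — i.e. ROT13, then delete the last 2 characters.
Working it through for "esnbynzygd": intermediate "rfaolamltq", final "rfaolaml".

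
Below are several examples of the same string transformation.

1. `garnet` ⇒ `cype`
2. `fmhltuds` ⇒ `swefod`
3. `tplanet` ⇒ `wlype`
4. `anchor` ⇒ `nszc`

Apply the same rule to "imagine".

lrtyp

Each output is the input with this applied: delete the first 2 characters, then shift every letter 11 places forward in the alphabet (wrapping around).
So "imagine" becomes "lrtyp".
(Check on "fmhltuds": → "hltuds" → "swefod" ✓)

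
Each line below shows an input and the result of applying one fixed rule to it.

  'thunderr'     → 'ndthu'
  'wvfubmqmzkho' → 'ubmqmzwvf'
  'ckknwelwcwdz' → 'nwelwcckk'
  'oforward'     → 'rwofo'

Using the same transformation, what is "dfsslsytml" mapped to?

slsydfs

The transformation: delete the last 3 characters, then move the first 3 characters to the end (rotate left by 3).
Applying both steps to "dfsslsytml": "dfsslsy", then "slsydfs".
(Check on "thunderr": → "thund" → "ndthu" ✓)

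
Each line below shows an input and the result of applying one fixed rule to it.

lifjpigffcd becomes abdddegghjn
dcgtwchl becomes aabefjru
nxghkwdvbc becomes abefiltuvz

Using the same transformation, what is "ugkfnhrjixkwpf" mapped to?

ddefghiilnpsuv

The rule is to shift every letter 2 places backward in the alphabet (wrapping around), then sort the characters into alphabetical order.
On "ugkfnhrjixkwpf": the first step gives "seidlfphgviund", and the second then gives "ddefghiilnpsuv".
(Check on "lifjpigffcd": → "jgdhngeddab" → "abdddegghjn" ✓)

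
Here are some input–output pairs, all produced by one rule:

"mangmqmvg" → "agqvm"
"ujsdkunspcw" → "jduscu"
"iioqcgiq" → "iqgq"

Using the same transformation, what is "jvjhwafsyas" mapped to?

vhasaj

What's happening: move the first character to the end, then keep every other character starting from the first (positions 1st, 3rd, 5th, ...).
Starting from "jvjhwafsyas": after the first operation, "vjhwafsyasj"; after the second, "vhasaj".
(Check on "mangmqmvg": → "angmqmvgm" → "agqvm" ✓)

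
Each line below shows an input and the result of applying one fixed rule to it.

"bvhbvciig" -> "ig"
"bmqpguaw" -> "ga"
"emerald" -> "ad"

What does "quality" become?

What's happening: keep every other character starting from the first (positions 1st, 3rd, 5th, ...), then keep only the last 2 characters.
For "quality" the result is "iy".
(Check on "bmqpguaw": → "bqga" → "ga" ✓)

iy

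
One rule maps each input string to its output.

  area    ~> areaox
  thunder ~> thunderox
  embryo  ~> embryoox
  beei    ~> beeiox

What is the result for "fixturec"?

fixturecox

The transformation: append "ox".
"fixturec" → "fixturecox".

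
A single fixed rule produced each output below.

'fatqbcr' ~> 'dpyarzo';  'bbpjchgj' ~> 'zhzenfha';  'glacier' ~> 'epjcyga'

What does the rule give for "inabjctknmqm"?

The rule is to shift every letter 2 places backward in the alphabet (wrapping around), then take characters alternately from the front and the back (1st, last, 2nd, 2nd-last, ...).
For "inabjctknmqm", step one produces "glyzharilkok"; step two turns that into "gkloykzlhiar".

gkloykzlhiar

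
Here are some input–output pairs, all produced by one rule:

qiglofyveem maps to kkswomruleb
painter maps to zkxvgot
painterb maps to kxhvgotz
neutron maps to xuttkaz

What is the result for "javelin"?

rotpgbk

The pattern: shift every letter 6 places forward in the alphabet (wrapping around), then move the last 3 characters to the front (rotate right by 3).
Starting from "javelin": after the first operation, "pgbkrot"; after the second, "rotpgbk".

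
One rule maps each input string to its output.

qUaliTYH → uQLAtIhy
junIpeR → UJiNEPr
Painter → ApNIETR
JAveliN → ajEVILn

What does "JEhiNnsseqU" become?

In each case the input is transformed by: swap each adjacent pair of characters (1↔2, 3↔4, ...), then flip the case of every letter.
On "JEhiNnsseqU": the first step gives "EJihnNssqeU", and the second then gives "ejIHNnSSQEu".
(Check on "Painter": → "aPnietr" → "ApNIETR" ✓)

ejIHNnSSQEu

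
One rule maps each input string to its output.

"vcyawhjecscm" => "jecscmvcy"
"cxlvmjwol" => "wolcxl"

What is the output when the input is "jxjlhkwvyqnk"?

wvyqnkjxj

In each case the input is transformed by: move the first 3 characters to the end (rotate left by 3), then delete the first 3 characters.
For "jxjlhkwvyqnk", step one produces "lhkwvyqnkjxj"; step two turns that into "wvyqnkjxj".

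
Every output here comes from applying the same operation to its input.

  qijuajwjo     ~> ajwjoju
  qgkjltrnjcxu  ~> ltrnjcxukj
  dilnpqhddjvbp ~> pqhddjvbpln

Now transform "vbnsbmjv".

The rule is to delete the first 2 characters, then move the first 2 characters to the end (rotate left by 2).
Applying both steps to "vbnsbmjv": "nsbmjv", then "bmjvns".

bmjvns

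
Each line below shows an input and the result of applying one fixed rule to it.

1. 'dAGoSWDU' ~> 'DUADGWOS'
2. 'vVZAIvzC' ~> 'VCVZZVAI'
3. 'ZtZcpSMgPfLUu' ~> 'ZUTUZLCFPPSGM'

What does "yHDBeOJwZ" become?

YZHWDJBOE

Each output is the input with this applied: take characters alternately from the front and the back (1st, last, 2nd, 2nd-last, ...), then convert every letter to uppercase.
On "yHDBeOJwZ": the first step gives "yZHwDJBOe", and the second then gives "YZHWDJBOE".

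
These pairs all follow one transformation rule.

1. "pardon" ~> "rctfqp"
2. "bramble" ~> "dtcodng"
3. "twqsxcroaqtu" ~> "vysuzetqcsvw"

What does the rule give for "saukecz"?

In each case the input is transformed by: shift every letter 2 places forward in the alphabet (wrapping around).
"saukecz" → "ucwmgeb".

ucwmgeb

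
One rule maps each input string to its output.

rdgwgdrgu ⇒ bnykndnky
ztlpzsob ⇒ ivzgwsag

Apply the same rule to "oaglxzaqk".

Rule — reverse the string, then shift every letter 7 places forward in the alphabet (wrapping around).
For "oaglxzaqk", step one produces "kqazxlgao"; step two turns that into "rxhgesnhv".

rxhgesnhv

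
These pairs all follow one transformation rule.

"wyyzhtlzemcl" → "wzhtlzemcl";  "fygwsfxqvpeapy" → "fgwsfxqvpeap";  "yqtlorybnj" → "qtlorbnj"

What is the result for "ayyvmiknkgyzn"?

avmiknkgzn

Rule — remove every "y".
On "ayyvmiknkgyzn" that produces "avmiknkgzn".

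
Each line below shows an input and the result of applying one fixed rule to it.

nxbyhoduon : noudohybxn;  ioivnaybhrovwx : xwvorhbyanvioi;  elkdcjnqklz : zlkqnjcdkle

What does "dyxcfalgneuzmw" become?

Rule — reverse the string.
Doing the same to "dyxcfalgneuzmw": "wmzuenglafcxyd".

wmzuenglafcxyd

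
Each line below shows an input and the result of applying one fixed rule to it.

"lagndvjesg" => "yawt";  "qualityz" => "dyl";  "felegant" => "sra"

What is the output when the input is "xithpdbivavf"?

In each case the input is transformed by: keep one character in every 3, starting at position 1 (positions 1st, 4th, 7th, ...), then shift every letter 13 places forward in the alphabet (wrapping around) — i.e. ROT13.
On "xithpdbivavf": the first step gives "xhba", and the second then gives "kuon".

kuon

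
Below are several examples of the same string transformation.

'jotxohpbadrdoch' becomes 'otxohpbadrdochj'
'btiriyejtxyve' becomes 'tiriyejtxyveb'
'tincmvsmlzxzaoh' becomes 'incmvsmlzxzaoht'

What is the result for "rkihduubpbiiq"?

Looking at the pairs, the operation is to move the first character to the end.
For "rkihduubpbiiq" the result is "kihduubpbiiqr".

kihduubpbiiqr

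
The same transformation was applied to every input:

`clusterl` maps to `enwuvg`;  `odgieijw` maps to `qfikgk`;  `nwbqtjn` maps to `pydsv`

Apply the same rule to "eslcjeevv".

gunelgg

In each case the input is transformed by: shift every letter 2 places forward in the alphabet (wrapping around), then delete the last 2 characters.
For "eslcjeevv", step one produces "gunelggxx"; step two turns that into "gunelgg".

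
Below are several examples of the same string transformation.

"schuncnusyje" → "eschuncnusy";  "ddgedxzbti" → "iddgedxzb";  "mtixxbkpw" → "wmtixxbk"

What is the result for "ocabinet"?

The rule is to move the last 2 characters to the front (rotate right by 2), then delete the first character.
Working it through for "ocabinet": intermediate "etocabin", final "tocabin".

tocabin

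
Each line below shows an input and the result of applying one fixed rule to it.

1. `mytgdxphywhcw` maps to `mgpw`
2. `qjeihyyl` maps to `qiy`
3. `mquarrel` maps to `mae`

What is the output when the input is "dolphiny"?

dpn

Looking at the pairs, the operation is to move the last character to the front, then keep one character in every 3, starting at position 2 (positions 2nd, 5th, 8th, ...).
Starting from "dolphiny": after the first operation, "ydolphin"; after the second, "dpn".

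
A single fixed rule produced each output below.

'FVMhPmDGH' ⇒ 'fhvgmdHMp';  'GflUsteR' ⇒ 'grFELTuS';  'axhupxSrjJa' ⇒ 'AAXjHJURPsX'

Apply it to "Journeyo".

jOOYUERN

The rule is to flip the case of every letter, then take characters alternately from the front and the back (1st, last, 2nd, 2nd-last, ...).
For "Journeyo", step one produces "jOURNEYO"; step two turns that into "jOOYUERN".
(Check on "FVMhPmDGH": → "fvmHpMdgh" → "fhvgmdHMp" ✓)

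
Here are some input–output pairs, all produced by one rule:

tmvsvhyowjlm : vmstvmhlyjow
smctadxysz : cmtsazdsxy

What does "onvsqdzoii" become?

In each case the input is transformed by: move the first 2 characters to the end (rotate left by 2), then take characters alternately from the front and the back (1st, last, 2nd, 2nd-last, ...).
On "onvsqdzoii" that produces "vnsoqidizo".

vnsoqidizo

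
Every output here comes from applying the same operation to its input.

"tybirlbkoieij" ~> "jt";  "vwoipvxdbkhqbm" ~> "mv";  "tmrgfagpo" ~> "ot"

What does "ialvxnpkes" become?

In each case the input is transformed by: move the last character to the front, then keep only the first 2 characters.
"ialvxnpkes" → "si".

si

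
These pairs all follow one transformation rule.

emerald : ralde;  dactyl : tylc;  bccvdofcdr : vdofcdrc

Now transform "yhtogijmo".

ogijmot

The pattern: delete the first 2 characters, then move the first character to the end.
"yhtogijmo" → "togijmo" → "ogijmot".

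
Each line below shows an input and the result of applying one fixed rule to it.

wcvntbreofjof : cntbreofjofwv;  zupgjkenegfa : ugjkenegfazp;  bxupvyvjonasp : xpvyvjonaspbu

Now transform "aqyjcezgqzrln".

Each output is the input with this applied: move the first 2 characters to the end (rotate left by 2), then swap the first and last characters.
Working it through for "aqyjcezgqzrln": intermediate "yjcezgqzrlnaq", final "qjcezgqzrlnay".

qjcezgqzrlnay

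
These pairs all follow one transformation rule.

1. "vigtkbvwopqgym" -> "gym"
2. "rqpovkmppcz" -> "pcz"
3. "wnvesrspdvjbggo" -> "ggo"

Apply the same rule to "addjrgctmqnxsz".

Each output is the input with this applied: keep only the last 3 characters.
Applying that to "addjrgctmqnxsz" gives "xsz".

xsz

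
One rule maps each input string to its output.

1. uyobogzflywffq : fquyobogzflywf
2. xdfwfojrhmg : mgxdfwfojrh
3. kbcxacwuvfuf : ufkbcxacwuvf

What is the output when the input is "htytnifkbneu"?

The pattern: move the last 2 characters to the front (rotate right by 2).
Doing the same to "htytnifkbneu": "euhtytnifkbn".

euhtytnifkbn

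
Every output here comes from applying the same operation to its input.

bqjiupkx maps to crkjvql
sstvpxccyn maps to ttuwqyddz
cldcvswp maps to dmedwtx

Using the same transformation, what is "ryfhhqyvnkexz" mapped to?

The rule is to shift every letter 1 place forward in the alphabet (wrapping around), then delete the last character.
Starting from "ryfhhqyvnkexz": after the first operation, "szgiirzwolfya"; after the second, "szgiirzwolfy".

szgiirzwolfy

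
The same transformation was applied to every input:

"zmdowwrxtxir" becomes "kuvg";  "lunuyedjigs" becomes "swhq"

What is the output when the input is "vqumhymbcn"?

ofz

The transformation: shift every letter 2 places backward in the alphabet (wrapping around), then keep one character in every 3, starting at position 2 (positions 2nd, 5th, 8th, ...).
Working it through for "vqumhymbcn": intermediate "toskfwkzal", final "ofz".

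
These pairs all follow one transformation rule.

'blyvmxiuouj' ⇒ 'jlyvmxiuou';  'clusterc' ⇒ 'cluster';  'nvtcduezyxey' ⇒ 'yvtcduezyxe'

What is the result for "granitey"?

What's happening: delete the first character, then move the last character to the front.
For "granitey", step one produces "ranitey"; step two turns that into "yranite".
(Check on "clusterc": → "lusterc" → "cluster" ✓)

yranite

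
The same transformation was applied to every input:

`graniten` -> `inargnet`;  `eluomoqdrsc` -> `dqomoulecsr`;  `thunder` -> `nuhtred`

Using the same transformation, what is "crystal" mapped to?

Rule — move the last 3 characters to the front (rotate right by 3), then reverse the string.
Starting from "crystal": after the first operation, "talcrys"; after the second, "syrclat".

syrclat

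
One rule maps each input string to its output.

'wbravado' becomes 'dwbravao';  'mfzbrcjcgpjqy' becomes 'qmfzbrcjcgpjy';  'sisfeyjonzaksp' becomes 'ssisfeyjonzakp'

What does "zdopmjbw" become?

bzdopmjw

Each output is the input with this applied: move the last character to the front, then swap the first and last characters.
Starting from "zdopmjbw": after the first operation, "wzdopmjb"; after the second, "bzdopmjw".
(Check on "mfzbrcjcgpjqy": → "ymfzbrcjcgpjq" → "qmfzbrcjcgpjy" ✓)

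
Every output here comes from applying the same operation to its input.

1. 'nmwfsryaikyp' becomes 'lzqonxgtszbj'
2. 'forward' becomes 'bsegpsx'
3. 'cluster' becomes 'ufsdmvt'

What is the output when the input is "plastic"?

Rule — shift every letter 1 place forward in the alphabet (wrapping around), then move the last 3 characters to the front (rotate right by 3).
On "plastic" that produces "ujdqmbt".

ujdqmbt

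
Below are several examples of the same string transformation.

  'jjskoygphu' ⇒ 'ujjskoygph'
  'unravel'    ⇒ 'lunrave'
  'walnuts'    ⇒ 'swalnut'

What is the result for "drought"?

tdrough

The pattern: move the last character to the front.
Doing the same to "drought": "tdrough".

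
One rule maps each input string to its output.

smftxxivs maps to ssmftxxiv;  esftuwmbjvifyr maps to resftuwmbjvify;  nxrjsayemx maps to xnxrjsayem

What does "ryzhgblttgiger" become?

rryzhgblttgige

What's happening: move the last character to the front.
For "ryzhgblttgiger" the result is "rryzhgblttgige".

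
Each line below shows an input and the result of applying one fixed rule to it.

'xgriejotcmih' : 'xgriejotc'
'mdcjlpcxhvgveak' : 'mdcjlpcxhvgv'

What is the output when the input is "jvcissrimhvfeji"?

The rule is to delete the last 3 characters.
"jvcissrimhvfeji" → "jvcissrimhvf".

jvcissrimhvf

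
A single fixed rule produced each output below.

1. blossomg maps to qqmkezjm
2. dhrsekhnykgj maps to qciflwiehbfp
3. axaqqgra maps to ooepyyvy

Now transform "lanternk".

Each output is the input with this applied: shift every letter 2 places backward in the alphabet (wrapping around), then move the first 3 characters to the end (rotate left by 3).
On "lanternk": the first step gives "jylrcpli", and the second then gives "rcplijyl".

rcplijyl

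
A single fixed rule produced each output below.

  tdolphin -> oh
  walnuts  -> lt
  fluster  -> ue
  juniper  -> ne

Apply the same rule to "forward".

rr

The pattern: keep one character in every 3, starting at position 3 (positions 3rd, 6th, 9th, ...).
Doing the same to "forward": "rr".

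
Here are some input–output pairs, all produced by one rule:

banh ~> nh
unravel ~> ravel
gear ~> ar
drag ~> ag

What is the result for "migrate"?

grate

The transformation: delete the first 2 characters.
On "migrate" that produces "grate".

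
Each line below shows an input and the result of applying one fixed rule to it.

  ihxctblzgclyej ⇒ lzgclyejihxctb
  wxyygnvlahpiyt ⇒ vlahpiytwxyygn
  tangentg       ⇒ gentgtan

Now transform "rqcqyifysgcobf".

Rule — move the last character to the front, then swap the front and back halves of the string.
So "rqcqyifysgcobf" becomes "fysgcobfrqcqyi".
(Check on "wxyygnvlahpiyt": → "twxyygnvlahpiy" → "vlahpiytwxyygn" ✓)

fysgcobfrqcqyi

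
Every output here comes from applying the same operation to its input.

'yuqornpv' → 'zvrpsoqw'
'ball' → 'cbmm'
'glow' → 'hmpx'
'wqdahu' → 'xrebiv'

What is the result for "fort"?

gpsu

The transformation: shift every letter 1 place forward in the alphabet (wrapping around).
On "fort" that produces "gpsu".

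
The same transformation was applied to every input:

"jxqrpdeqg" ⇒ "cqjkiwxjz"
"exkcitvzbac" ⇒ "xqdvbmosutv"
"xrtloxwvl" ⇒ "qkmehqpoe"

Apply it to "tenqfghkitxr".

mxgjyzadbmqk

Each output is the input with this applied: shift every letter 7 places backward in the alphabet (wrapping around).
On "tenqfghkitxr" that produces "mxgjyzadbmqk".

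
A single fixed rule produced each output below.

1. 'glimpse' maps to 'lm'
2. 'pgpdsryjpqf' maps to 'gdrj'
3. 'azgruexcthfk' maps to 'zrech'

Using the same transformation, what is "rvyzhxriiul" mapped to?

vzxi

What's happening: delete the last 2 characters, then keep every other character starting from the second (positions 2nd, 4th, 6th, ...).
For "rvyzhxriiul", step one produces "rvyzhxrii"; step two turns that into "vzxi".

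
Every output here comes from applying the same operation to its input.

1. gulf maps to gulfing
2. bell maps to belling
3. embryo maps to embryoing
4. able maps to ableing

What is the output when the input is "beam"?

Rule — append "ing".
On "beam" that produces "beaming".

beaming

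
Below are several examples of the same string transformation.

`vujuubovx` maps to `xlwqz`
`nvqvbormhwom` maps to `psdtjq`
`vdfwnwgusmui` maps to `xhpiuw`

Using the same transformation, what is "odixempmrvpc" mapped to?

qkgrtr

Looking at the pairs, the operation is to shift every letter 2 places forward in the alphabet (wrapping around), then keep every other character starting from the first (positions 1st, 3rd, 5th, ...).
Applying both steps to "odixempmrvpc": "qfkzgorotxre", then "qkgrtr".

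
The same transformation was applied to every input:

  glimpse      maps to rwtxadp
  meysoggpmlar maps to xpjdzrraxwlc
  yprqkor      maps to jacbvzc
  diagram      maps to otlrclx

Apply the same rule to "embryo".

pxmcjz

The transformation: shift every letter 11 places forward in the alphabet (wrapping around).
On "embryo" that produces "pxmcjz".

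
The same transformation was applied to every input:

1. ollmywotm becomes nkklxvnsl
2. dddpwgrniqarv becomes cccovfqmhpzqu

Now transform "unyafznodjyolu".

tmxzeymncixnkt

Rule — shift every letter 1 place backward in the alphabet (wrapping around).
So "unyafznodjyolu" becomes "tmxzeymncixnkt".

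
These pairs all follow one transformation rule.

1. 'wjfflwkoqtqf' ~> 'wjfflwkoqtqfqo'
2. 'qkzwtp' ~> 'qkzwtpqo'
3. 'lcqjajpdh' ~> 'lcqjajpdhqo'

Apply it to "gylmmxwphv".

gylmmxwphvqo

Looking at the pairs, the operation is to append "qo".
On "gylmmxwphv" that produces "gylmmxwphvqo".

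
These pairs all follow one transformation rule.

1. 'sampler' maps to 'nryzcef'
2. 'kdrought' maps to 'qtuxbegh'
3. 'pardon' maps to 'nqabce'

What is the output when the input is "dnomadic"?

npqqvzab

The rule is to sort the characters into alphabetical order, then shift every letter 13 places forward in the alphabet (wrapping around) — i.e. ROT13.
Applying that to "dnomadic" gives "npqqvzab".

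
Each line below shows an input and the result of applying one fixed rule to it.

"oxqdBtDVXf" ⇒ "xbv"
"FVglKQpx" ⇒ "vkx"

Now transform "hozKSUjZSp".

osz

Looking at the pairs, the operation is to keep one character in every 3, starting at position 2 (positions 2nd, 5th, 8th, ...), then convert every letter to lowercase.
"hozKSUjZSp" → "osz".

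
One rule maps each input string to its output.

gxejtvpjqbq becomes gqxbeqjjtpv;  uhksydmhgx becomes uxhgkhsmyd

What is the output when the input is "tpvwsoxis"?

tspivxwos

The transformation: take characters alternately from the front and the back (1st, last, 2nd, 2nd-last, ...).
On "tpvwsoxis" that produces "tspivxwos".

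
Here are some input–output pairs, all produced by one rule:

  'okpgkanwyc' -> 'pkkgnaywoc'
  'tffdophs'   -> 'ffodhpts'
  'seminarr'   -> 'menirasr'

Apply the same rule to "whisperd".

ihpsrewd

What's happening: move the first character to the end, then swap each adjacent pair of characters (1↔2, 3↔4, ...).
Applying both steps to "whisperd": "hisperdw", then "ihpsrewd".
(Check on "tffdophs": → "ffdophst" → "ffodhpts" ✓)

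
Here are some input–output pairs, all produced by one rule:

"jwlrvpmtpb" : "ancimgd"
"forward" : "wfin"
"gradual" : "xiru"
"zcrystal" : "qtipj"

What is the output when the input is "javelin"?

Rule — shift every letter 9 places backward in the alphabet (wrapping around), then delete the last 3 characters.
Applying both steps to "javelin": "armvcze", then "armv".

armv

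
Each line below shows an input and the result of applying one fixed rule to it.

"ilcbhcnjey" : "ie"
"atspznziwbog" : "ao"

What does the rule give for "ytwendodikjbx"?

oi

Rule — keep every other character starting from the first (positions 1st, 3rd, 5th, ...), then keep only the vowels.
Doing the same to "ytwendodikjbx": "oi".
(Check on "ilcbhcnjey": → "ichne" → "ie" ✓)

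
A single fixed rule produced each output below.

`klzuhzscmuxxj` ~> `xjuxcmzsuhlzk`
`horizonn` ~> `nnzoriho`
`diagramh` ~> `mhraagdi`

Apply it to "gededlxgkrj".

rjgklxededg

What's happening: reverse the string, then swap each adjacent pair of characters (1↔2, 3↔4, ...).
Applying both steps to "gededlxgkrj": "jrkgxldedeg", then "rjgklxededg".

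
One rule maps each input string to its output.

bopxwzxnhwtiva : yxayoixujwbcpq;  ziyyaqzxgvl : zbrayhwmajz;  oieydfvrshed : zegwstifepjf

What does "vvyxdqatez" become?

yerbufawwz

In each case the input is transformed by: move the first 3 characters to the end (rotate left by 3), then shift every letter 1 place forward in the alphabet (wrapping around).
For "vvyxdqatez", step one produces "xdqatezvvy"; step two turns that into "yerbufawwz".
(Check on "bopxwzxnhwtiva": → "xwzxnhwtivabop" → "yxayoixujwbcpq" ✓)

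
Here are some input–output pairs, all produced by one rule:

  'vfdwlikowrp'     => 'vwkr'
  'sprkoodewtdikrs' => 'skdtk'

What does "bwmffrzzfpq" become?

The transformation: keep one character in every 3, starting at position 1 (positions 1st, 4th, 7th, ...).
Doing the same to "bwmffrzzfpq": "bfzp".

bfzp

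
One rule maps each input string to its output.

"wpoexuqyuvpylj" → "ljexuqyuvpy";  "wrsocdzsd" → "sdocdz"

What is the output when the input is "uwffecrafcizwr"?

wrfecrafciz

The pattern: delete the first 3 characters, then move the last 2 characters to the front (rotate right by 2).
On "uwffecrafcizwr": the first step gives "fecrafcizwr", and the second then gives "wrfecrafciz".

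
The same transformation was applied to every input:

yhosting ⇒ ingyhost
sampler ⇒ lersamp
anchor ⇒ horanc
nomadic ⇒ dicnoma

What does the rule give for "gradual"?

ualgrad

The transformation: move the last 3 characters to the front (rotate right by 3).
Applying that to "gradual" gives "ualgrad".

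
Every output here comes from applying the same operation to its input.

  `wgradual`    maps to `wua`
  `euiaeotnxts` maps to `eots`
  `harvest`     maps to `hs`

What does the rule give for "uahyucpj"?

ucp

The transformation: swap each adjacent pair of characters (1↔2, 3↔4, ...), then keep one character in every 3, starting at position 2 (positions 2nd, 5th, 8th, ...).
Starting from "uahyucpj": after the first operation, "auyhcujp"; after the second, "ucp".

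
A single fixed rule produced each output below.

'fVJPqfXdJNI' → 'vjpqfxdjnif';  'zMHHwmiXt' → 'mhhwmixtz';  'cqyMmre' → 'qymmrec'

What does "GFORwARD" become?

In each case the input is transformed by: move the first character to the end, then convert every letter to lowercase.
For "GFORwARD", step one produces "FORwARDG"; step two turns that into "forwardg".
(Check on "cqyMmre": → "qyMmrec" → "qymmrec" ✓)

forwardg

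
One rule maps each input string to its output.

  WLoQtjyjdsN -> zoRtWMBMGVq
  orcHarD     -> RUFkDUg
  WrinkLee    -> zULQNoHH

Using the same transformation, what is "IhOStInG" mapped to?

lKrvWlQj

In each case the input is transformed by: shift every letter 3 places forward in the alphabet (wrapping around), then flip the case of every letter.
"IhOStInG" → "LkRVwLqJ" → "lKrvWlQj".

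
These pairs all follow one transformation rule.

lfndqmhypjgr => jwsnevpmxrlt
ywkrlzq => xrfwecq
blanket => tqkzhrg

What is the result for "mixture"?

zaxksod

Looking at the pairs, the operation is to shift every letter 6 places forward in the alphabet (wrapping around), then move the first 3 characters to the end (rotate left by 3).
Starting from "mixture": after the first operation, "sodzaxk"; after the second, "zaxksod".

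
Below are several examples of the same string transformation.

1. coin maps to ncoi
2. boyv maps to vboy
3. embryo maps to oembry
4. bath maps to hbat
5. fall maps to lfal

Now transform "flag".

What's happening: move the last character to the front.
Applying that to "flag" gives "gfla".

gfla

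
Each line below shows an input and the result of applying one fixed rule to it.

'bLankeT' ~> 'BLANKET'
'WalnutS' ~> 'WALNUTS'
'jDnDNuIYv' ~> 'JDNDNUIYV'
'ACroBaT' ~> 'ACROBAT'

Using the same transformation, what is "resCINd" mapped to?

Each output is the input with this applied: convert every letter to uppercase.
Applying that to "resCINd" gives "RESCIND".

RESCIND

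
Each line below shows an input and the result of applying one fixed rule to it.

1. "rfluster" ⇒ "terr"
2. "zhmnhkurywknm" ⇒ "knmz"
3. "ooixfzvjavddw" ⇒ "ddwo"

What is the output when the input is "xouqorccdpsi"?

The transformation: move the last 3 characters to the front (rotate right by 3), then keep only the first 4 characters.
On "xouqorccdpsi": the first step gives "psixouqorccd", and the second then gives "psix".

psix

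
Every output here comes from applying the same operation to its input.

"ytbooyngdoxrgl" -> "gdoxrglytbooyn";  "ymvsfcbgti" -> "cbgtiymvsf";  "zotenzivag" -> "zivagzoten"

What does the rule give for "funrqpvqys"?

Looking at the pairs, the operation is to swap the front and back halves of the string.
"funrqpvqys" → "pvqysfunrq".

pvqysfunrq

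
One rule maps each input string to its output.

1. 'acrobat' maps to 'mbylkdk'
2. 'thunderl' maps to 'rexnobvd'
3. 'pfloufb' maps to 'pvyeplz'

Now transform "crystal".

The rule is to shift every letter 10 places forward in the alphabet (wrapping around), then move the first character to the end.
Working it through for "crystal": intermediate "mbicdkv", final "bicdkvm".
(Check on "pfloufb": → "zpvyepl" → "pvyeplz" ✓)

bicdkvm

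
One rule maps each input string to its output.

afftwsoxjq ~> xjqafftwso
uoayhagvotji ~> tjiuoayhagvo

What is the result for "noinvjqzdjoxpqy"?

pqynoinvjqzdjox

The rule is to move the last 3 characters to the front (rotate right by 3).
Doing the same to "noinvjqzdjoxpqy": "pqynoinvjqzdjox".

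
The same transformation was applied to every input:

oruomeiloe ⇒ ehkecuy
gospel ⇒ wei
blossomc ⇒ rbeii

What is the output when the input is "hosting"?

xeij

In each case the input is transformed by: shift every letter 10 places backward in the alphabet (wrapping around), then delete the last 3 characters.
For "hosting" the result is "xeij".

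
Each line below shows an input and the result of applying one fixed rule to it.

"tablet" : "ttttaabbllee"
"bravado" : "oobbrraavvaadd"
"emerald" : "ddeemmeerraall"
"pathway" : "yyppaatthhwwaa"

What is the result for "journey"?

yyjjoouurrnnee

In each case the input is transformed by: move the last character to the front, then double every character.
Applying both steps to "journey": "yjourne", then "yyjjoouurrnnee".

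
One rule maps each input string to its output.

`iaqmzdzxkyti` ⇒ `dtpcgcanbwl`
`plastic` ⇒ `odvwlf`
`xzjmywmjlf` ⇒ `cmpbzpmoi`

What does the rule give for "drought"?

urxjkw

Each output is the input with this applied: shift every letter 3 places forward in the alphabet (wrapping around), then delete the first character.
On "drought": the first step gives "gurxjkw", and the second then gives "urxjkw".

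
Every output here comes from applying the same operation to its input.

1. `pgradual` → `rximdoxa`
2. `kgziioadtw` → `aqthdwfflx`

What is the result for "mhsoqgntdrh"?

aoejeplndkq

Each output is the input with this applied: shift every letter 3 places backward in the alphabet (wrapping around), then move the last 3 characters to the front (rotate right by 3).
So "mhsoqgntdrh" becomes "aoejeplndkq".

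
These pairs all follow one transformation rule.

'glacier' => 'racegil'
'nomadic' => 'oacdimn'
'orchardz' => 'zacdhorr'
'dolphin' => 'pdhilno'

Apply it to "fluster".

ueflrst

Looking at the pairs, the operation is to sort the characters into alphabetical order, then move the last character to the front.
"fluster" → "eflrstu" → "ueflrst".
(Check on "orchardz": → "acdhorrz" → "zacdhorr" ✓)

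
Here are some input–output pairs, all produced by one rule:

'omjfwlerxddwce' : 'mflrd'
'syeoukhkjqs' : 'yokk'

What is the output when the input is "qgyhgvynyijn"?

ghvn

The transformation: delete the last 3 characters, then keep every other character starting from the second (positions 2nd, 4th, 6th, ...).
For "qgyhgvynyijn", step one produces "qgyhgvyny"; step two turns that into "ghvn".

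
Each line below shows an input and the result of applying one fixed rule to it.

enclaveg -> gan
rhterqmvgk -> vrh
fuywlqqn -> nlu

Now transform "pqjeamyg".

The transformation: keep one character in every 3, starting at position 2 (positions 2nd, 5th, 8th, ...), then reverse the string.
For "pqjeamyg", step one produces "qag"; step two turns that into "gaq".

gaq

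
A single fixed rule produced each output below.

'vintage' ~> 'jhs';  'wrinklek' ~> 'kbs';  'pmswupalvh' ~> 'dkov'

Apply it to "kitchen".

Each output is the input with this applied: keep one character in every 3, starting at position 1 (positions 1st, 4th, 7th, ...), then shift every letter 12 places backward in the alphabet (wrapping around).
"kitchen" → "kcn" → "yqb".

yqb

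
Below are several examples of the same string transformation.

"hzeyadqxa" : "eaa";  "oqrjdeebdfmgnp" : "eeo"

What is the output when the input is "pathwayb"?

aa

The pattern: move the first character to the end, then keep only the vowels.
Working it through for "pathwayb": intermediate "athwaybp", final "aa".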